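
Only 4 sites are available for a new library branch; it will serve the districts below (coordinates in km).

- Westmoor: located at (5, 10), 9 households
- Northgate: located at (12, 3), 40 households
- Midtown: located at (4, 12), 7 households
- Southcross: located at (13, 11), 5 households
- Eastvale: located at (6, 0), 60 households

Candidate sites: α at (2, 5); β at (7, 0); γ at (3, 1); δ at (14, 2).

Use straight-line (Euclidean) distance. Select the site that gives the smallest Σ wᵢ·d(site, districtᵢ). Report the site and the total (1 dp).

β, total 534.3 km

Total weighted distance at each candidate:
  α (2, 5): total = 958.2
  β (7, 0): total = 534.3
  γ (3, 1): total = 789.5
  δ (14, 2): total = 836.9
Minimum is at β with total 534.3 km.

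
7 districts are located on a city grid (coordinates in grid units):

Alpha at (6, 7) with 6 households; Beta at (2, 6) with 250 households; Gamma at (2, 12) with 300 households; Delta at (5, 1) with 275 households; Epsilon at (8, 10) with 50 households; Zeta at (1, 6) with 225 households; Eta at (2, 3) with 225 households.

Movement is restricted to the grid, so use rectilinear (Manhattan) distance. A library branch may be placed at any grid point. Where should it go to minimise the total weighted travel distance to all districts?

Manhattan distance separates: Σwᵢ(|x−xᵢ|+|y−yᵢ|) = Σwᵢ|x−xᵢ| + Σwᵢ|y−yᵢ|, so x and y are optimised independently as 1-D weighted medians.
Total weight W = 1331; half = 665.5.
x-coordinate, sorted with cumulative weight:
  x=1 (Zeta, w=225) cum 225
  x=2 (Beta, w=250) cum 475
  x=2 (Gamma, w=300) cum 775  ← median
  x=2 (Eta, w=225) cum 1000
  x=5 (Delta, w=275) cum 1275
  x=6 (Alpha, w=6) cum 1281
  x=8 (Epsilon, w=50) cum 1331
⇒ x* = 2
y-coordinate, sorted with cumulative weight:
  y=1 (Delta, w=275) cum 275
  y=3 (Eta, w=225) cum 500
  y=6 (Beta, w=250) cum 750  ← median
  y=6 (Zeta, w=225) cum 975
  y=7 (Alpha, w=6) cum 981
  y=10 (Epsilon, w=50) cum 1031
  y=12 (Gamma, w=300) cum 1331
⇒ y* = 6

(2, 6)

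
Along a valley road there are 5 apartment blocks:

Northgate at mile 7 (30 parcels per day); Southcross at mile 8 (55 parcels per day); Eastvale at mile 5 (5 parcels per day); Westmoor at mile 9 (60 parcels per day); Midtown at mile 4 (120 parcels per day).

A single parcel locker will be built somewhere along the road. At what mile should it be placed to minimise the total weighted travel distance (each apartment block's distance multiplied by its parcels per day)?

x = 7

For a sum of weighted absolute distances on a line, the optimum is the weighted median (not the mean). Total weight W = 270; half-weight = 135.
Sort by position and accumulate weight:
  mile 4 (Midtown, w=120) → cum 120
  mile 5 (Eastvale, w=5) → cum 125
  mile 7 (Northgate, w=30) → cum 155  ≥ 135 → median here
  mile 8 (Southcross, w=55) → cum 210
  mile 9 (Westmoor, w=60) → cum 270
Optimal location: mile 7.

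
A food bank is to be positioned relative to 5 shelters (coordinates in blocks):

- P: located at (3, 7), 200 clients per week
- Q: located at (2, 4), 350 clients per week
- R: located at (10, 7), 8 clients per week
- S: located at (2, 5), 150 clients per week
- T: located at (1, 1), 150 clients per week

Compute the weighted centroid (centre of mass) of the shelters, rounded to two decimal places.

The minimiser of Σwᵢ‖p−pᵢ‖² is the weighted centroid p* = (Σwᵢpᵢ)/(Σwᵢ).
Σwᵢ = 858.
Σwᵢxᵢ = 200·3 + 350·2 + 8·10 + 150·2 + 150·1 = 1830.
Σwᵢyᵢ = 200·7 + 350·4 + 8·7 + 150·5 + 150·1 = 3756.
x* = 1830/858 = 2.13, y* = 3756/858 = 4.38.

(2.13, 4.38)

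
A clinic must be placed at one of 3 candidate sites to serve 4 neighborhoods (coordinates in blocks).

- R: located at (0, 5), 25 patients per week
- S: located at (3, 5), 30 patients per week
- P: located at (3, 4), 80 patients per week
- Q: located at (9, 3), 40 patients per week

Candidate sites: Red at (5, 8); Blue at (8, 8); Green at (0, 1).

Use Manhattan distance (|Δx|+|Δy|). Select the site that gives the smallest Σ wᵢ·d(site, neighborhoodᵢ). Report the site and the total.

Red, total 1190 blocks

Total weighted distance at each candidate:
  Red (5, 8): total = 1190
  Blue (8, 8): total = 1475
  Green (0, 1): total = 1230
Minimum is at Red with total 1190 blocks.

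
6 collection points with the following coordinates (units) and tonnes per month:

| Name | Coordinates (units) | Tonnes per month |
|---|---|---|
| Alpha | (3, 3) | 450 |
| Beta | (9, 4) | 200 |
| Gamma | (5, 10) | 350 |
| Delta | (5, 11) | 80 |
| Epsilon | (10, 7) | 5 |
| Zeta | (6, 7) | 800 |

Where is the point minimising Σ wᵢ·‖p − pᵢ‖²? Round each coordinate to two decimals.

The minimiser of Σwᵢ‖p−pᵢ‖² is the weighted centroid p* = (Σwᵢpᵢ)/(Σwᵢ).
Σwᵢ = 1885.
Σwᵢxᵢ = 450·3 + 200·9 + 350·5 + 80·5 + 5·10 + 800·6 = 10150.
Σwᵢyᵢ = 450·3 + 200·4 + 350·10 + 80·11 + 5·7 + 800·7 = 12165.
x* = 10150/1885 = 5.38, y* = 12165/1885 = 6.45.

(5.38, 6.45)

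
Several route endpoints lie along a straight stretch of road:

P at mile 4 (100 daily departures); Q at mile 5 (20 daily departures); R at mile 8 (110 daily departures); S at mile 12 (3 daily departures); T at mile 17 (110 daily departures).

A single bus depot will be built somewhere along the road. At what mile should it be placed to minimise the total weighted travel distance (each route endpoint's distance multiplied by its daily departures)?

For a sum of weighted absolute distances on a line, the optimum is the weighted median (not the mean). Total weight W = 343; half-weight = 171.5.
Sort by position and accumulate weight:
  mile 4 (P, w=100) → cum 100
  mile 5 (Q, w=20) → cum 120
  mile 8 (R, w=110) → cum 230  ≥ 171.5 → median here
  mile 12 (S, w=3) → cum 233
  mile 17 (T, w=110) → cum 343
Optimal location: mile 8.

x = 8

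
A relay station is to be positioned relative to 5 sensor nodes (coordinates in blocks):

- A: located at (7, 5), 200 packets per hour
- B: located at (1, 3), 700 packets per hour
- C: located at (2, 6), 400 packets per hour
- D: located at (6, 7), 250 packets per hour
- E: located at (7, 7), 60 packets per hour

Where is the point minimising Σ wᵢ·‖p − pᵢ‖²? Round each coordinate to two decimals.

(2.99, 4.76)

The minimiser of Σwᵢ‖p−pᵢ‖² is the weighted centroid p* = (Σwᵢpᵢ)/(Σwᵢ).
Σwᵢ = 1610.
Σwᵢxᵢ = 200·7 + 700·1 + 400·2 + 250·6 + 60·7 = 4820.
Σwᵢyᵢ = 200·5 + 700·3 + 400·6 + 250·7 + 60·7 = 7670.
x* = 4820/1610 = 2.99, y* = 7670/1610 = 4.76.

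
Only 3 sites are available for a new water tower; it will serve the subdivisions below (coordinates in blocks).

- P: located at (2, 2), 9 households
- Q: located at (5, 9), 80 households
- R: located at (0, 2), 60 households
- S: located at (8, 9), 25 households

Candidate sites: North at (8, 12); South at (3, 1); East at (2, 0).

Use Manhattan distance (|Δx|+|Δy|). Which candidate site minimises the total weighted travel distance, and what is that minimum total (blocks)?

South, total 1383 blocks

Total weighted distance at each candidate:
  North (8, 12): total = 1779
  South (3, 1): total = 1383
  East (2, 0): total = 1593
Minimum is at South with total 1383 blocks.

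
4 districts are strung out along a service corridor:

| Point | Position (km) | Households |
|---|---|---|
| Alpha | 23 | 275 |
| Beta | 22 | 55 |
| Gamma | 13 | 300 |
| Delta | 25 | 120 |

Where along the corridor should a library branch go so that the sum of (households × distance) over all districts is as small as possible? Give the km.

x = 23

For a sum of weighted absolute distances on a line, the optimum is the weighted median (not the mean). Total weight W = 750; half-weight = 375.
Sort by position and accumulate weight:
  km 13 (Gamma, w=300) → cum 300
  km 22 (Beta, w=55) → cum 355
  km 23 (Alpha, w=275) → cum 630  ≥ 375 → median here
  km 25 (Delta, w=120) → cum 750
Optimal location: km 23.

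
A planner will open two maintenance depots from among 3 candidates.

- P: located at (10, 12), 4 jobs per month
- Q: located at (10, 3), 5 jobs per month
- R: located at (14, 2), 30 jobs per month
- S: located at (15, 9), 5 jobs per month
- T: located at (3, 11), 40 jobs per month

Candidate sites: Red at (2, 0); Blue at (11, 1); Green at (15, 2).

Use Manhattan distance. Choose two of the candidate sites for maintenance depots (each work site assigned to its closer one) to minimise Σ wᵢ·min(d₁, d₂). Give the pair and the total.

Evaluate every pair (each demand assigned to the nearer of the two):
  {Red, Green}: total = 635
  {Red, Blue}: total = 723
  {Blue, Green}: total = 848
Best pair: {Red, Green} with total 635.

{Red, Green}, total 635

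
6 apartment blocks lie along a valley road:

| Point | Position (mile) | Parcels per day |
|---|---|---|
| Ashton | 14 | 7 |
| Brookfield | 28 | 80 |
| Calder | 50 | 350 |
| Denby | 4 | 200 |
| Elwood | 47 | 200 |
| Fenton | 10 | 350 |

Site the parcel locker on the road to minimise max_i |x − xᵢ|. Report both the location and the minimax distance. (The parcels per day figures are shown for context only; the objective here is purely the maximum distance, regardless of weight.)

location 27, max distance 23

The 1-center on a line is the midpoint of the two extreme points: leftmost at 4, rightmost at 50.
Optimal location = (4 + 50)/2 = 27; maximum distance = (50 − 4)/2 = 23.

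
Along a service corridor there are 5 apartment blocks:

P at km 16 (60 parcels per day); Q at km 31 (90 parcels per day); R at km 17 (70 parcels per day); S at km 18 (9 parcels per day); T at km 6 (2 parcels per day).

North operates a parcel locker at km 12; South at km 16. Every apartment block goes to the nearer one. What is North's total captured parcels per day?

2

The indifferent point is the midpoint (12+16)/2 = 14; apartment blocks left of it (closer to North at 12) go to North, those right go to South.
  T at 6 (w=2) → North
  P at 16 (w=60) → South
  R at 17 (w=70) → South
  S at 18 (w=9) → South
  Q at 31 (w=90) → South
North captures 2; South captures 229.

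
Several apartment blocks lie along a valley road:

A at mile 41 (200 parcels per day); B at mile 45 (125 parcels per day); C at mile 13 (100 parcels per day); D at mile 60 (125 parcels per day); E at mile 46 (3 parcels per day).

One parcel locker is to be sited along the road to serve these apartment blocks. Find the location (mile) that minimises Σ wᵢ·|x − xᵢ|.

For a sum of weighted absolute distances on a line, the optimum is the weighted median (not the mean). Total weight W = 553; half-weight = 276.5.
Sort by position and accumulate weight:
  mile 13 (C, w=100) → cum 100
  mile 41 (A, w=200) → cum 300  ≥ 276.5 → median here
  mile 45 (B, w=125) → cum 425
  mile 46 (E, w=3) → cum 428
  mile 60 (D, w=125) → cum 553
Optimal location: mile 41.

x = 41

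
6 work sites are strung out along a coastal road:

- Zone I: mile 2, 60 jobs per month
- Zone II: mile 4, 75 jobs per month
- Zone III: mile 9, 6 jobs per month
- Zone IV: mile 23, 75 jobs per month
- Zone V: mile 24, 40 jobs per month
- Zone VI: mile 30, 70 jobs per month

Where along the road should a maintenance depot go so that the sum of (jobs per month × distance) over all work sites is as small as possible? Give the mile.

x = 23

For a sum of weighted absolute distances on a line, the optimum is the weighted median (not the mean). Total weight W = 326; half-weight = 163.
Sort by position and accumulate weight:
  mile 2 (Zone I, w=60) → cum 60
  mile 4 (Zone II, w=75) → cum 135
  mile 9 (Zone III, w=6) → cum 141
  mile 23 (Zone IV, w=75) → cum 216  ≥ 163 → median here
  mile 24 (Zone V, w=40) → cum 256
  mile 30 (Zone VI, w=70) → cum 326
Optimal location: mile 23.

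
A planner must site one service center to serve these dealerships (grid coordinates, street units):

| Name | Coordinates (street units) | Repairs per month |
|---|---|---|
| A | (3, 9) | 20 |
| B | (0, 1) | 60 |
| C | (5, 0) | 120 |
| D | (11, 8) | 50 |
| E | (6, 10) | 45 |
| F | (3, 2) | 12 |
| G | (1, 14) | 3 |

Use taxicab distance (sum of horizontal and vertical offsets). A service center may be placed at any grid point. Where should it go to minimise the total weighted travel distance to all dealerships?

(5, 1)

Manhattan distance separates: Σwᵢ(|x−xᵢ|+|y−yᵢ|) = Σwᵢ|x−xᵢ| + Σwᵢ|y−yᵢ|, so x and y are optimised independently as 1-D weighted medians.
Total weight W = 310; half = 155.
x-coordinate, sorted with cumulative weight:
  x=0 (B, w=60) cum 60
  x=1 (G, w=3) cum 63
  x=3 (A, w=20) cum 83
  x=3 (F, w=12) cum 95
  x=5 (C, w=120) cum 215  ← median
  x=6 (E, w=45) cum 260
  x=11 (D, w=50) cum 310
⇒ x* = 5
y-coordinate, sorted with cumulative weight:
  y=0 (C, w=120) cum 120
  y=1 (B, w=60) cum 180  ← median
  y=2 (F, w=12) cum 192
  y=8 (D, w=50) cum 242
  y=9 (A, w=20) cum 262
  y=10 (E, w=45) cum 307
  y=14 (G, w=3) cum 310
⇒ y* = 1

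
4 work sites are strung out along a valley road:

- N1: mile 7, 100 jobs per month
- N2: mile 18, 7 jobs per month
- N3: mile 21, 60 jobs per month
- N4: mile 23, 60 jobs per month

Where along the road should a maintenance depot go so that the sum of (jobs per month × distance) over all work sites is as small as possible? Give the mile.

x = 21

For a sum of weighted absolute distances on a line, the optimum is the weighted median (not the mean). Total weight W = 227; half-weight = 113.5.
Sort by position and accumulate weight:
  mile 7 (N1, w=100) → cum 100
  mile 18 (N2, w=7) → cum 107
  mile 21 (N3, w=60) → cum 167  ≥ 113.5 → median here
  mile 23 (N4, w=60) → cum 227
Optimal location: mile 21.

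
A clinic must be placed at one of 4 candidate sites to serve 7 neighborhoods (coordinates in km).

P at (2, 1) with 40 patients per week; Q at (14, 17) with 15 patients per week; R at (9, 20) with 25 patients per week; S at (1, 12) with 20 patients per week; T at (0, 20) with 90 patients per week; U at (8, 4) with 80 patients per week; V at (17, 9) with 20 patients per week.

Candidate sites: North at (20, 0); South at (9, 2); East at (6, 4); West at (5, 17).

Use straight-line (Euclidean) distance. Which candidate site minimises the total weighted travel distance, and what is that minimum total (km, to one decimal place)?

Total weighted distance at each candidate:
  North (20, 0): total = 5758.9
  South (9, 2): total = 3428.8
  East (6, 4): total = 2964.2
  West (5, 17): total = 2919.8
Minimum is at West with total 2919.8 km.

West, total 2919.8 km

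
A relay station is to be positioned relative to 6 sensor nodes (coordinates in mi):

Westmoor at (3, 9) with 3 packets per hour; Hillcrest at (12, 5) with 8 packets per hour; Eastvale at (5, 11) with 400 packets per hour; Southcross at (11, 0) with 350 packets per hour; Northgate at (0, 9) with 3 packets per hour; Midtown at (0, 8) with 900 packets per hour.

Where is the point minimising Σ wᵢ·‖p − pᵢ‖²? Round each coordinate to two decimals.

The minimiser of Σwᵢ‖p−pᵢ‖² is the weighted centroid p* = (Σwᵢpᵢ)/(Σwᵢ).
Σwᵢ = 1664.
Σwᵢxᵢ = 3·3 + 8·12 + 400·5 + 350·11 + 3·0 + 900·0 = 5955.
Σwᵢyᵢ = 3·9 + 8·5 + 400·11 + 350·0 + 3·9 + 900·8 = 11694.
x* = 5955/1664 = 3.58, y* = 11694/1664 = 7.03.

(3.58, 7.03)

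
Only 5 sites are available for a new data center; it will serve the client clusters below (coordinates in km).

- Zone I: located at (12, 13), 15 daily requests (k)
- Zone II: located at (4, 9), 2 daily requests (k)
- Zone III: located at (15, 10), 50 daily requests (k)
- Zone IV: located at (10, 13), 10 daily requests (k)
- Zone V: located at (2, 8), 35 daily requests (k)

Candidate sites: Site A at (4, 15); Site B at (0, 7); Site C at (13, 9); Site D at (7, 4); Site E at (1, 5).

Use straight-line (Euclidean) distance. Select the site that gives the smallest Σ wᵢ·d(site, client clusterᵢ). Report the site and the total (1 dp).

Site C, total 628.2 km

Total weighted distance at each candidate:
  Site A (4, 15): total = 1057.9
  Site B (0, 7): total = 1169.9
  Site C (13, 9): total = 628.2
  Site D (7, 4): total = 985.1
  Site E (1, 5): total = 1188.4
Minimum is at Site C with total 628.2 km.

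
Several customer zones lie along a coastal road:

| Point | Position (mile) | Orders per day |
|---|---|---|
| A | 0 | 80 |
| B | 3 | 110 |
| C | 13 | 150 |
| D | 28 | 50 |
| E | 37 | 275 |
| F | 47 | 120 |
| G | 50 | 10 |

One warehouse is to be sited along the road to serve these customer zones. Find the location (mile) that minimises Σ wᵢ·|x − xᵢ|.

x = 37

For a sum of weighted absolute distances on a line, the optimum is the weighted median (not the mean). Total weight W = 795; half-weight = 397.5.
Sort by position and accumulate weight:
  mile 0 (A, w=80) → cum 80
  mile 3 (B, w=110) → cum 190
  mile 13 (C, w=150) → cum 340
  mile 28 (D, w=50) → cum 390
  mile 37 (E, w=275) → cum 665  ≥ 397.5 → median here
  mile 47 (F, w=120) → cum 785
  mile 50 (G, w=10) → cum 795
Optimal location: mile 37.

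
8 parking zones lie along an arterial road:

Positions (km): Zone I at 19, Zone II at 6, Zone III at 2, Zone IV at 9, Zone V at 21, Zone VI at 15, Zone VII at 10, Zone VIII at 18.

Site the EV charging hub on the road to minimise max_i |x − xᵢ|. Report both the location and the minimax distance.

location 11.5, max distance 9.5

The 1-center on a line is the midpoint of the two extreme points: leftmost at 2, rightmost at 21.
Optimal location = (2 + 21)/2 = 11.5; maximum distance = (21 − 2)/2 = 9.5.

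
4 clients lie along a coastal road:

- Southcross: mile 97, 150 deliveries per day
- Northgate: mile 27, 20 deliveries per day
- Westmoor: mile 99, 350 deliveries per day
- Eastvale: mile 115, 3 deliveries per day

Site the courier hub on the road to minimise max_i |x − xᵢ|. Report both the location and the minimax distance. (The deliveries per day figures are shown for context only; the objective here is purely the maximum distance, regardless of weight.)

The 1-center on a line is the midpoint of the two extreme points: leftmost at 27, rightmost at 115.
Optimal location = (27 + 115)/2 = 71; maximum distance = (115 − 27)/2 = 44.

location 71, max distance 44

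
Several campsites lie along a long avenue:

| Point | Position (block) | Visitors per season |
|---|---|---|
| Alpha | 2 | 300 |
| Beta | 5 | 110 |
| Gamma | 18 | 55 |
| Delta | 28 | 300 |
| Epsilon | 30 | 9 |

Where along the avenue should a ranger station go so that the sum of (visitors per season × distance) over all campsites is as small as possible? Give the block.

For a sum of weighted absolute distances on a line, the optimum is the weighted median (not the mean). Total weight W = 774; half-weight = 387.
Sort by position and accumulate weight:
  block 2 (Alpha, w=300) → cum 300
  block 5 (Beta, w=110) → cum 410  ≥ 387 → median here
  block 18 (Gamma, w=55) → cum 465
  block 28 (Delta, w=300) → cum 765
  block 30 (Epsilon, w=9) → cum 774
Optimal location: block 5.

x = 5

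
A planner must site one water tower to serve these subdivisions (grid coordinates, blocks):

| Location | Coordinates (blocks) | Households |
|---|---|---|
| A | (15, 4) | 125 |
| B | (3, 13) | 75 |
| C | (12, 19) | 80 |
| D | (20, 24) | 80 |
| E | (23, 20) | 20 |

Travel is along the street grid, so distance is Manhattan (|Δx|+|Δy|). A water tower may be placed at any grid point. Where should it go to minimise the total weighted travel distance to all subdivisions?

Manhattan distance separates: Σwᵢ(|x−xᵢ|+|y−yᵢ|) = Σwᵢ|x−xᵢ| + Σwᵢ|y−yᵢ|, so x and y are optimised independently as 1-D weighted medians.
Total weight W = 380; half = 190.
x-coordinate, sorted with cumulative weight:
  x=3 (B, w=75) cum 75
  x=12 (C, w=80) cum 155
  x=15 (A, w=125) cum 280  ← median
  x=20 (D, w=80) cum 360
  x=23 (E, w=20) cum 380
⇒ x* = 15
y-coordinate, sorted with cumulative weight:
  y=4 (A, w=125) cum 125
  y=13 (B, w=75) cum 200  ← median
  y=19 (C, w=80) cum 280
  y=20 (E, w=20) cum 300
  y=24 (D, w=80) cum 380
⇒ y* = 13

(15, 13)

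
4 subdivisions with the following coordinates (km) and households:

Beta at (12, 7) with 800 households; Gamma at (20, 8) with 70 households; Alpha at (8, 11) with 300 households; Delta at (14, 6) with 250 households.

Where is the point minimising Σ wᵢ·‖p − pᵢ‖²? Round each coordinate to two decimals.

(11.90, 7.72)

The minimiser of Σwᵢ‖p−pᵢ‖² is the weighted centroid p* = (Σwᵢpᵢ)/(Σwᵢ).
Σwᵢ = 1420.
Σwᵢxᵢ = 800·12 + 70·20 + 300·8 + 250·14 = 16900.
Σwᵢyᵢ = 800·7 + 70·8 + 300·11 + 250·6 = 10960.
x* = 16900/1420 = 11.90, y* = 10960/1420 = 7.72.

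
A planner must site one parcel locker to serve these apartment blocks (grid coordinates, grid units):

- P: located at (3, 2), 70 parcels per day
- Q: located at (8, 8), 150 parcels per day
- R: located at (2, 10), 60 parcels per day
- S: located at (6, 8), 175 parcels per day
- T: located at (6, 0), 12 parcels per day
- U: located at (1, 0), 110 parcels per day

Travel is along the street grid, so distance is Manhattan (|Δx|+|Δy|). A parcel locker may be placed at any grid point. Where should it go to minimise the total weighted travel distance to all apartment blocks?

Manhattan distance separates: Σwᵢ(|x−xᵢ|+|y−yᵢ|) = Σwᵢ|x−xᵢ| + Σwᵢ|y−yᵢ|, so x and y are optimised independently as 1-D weighted medians.
Total weight W = 577; half = 288.5.
x-coordinate, sorted with cumulative weight:
  x=1 (U, w=110) cum 110
  x=2 (R, w=60) cum 170
  x=3 (P, w=70) cum 240
  x=6 (S, w=175) cum 415  ← median
  x=6 (T, w=12) cum 427
  x=8 (Q, w=150) cum 577
⇒ x* = 6
y-coordinate, sorted with cumulative weight:
  y=0 (T, w=12) cum 12
  y=0 (U, w=110) cum 122
  y=2 (P, w=70) cum 192
  y=8 (Q, w=150) cum 342  ← median
  y=8 (S, w=175) cum 517
  y=10 (R, w=60) cum 577
⇒ y* = 8

(6, 8)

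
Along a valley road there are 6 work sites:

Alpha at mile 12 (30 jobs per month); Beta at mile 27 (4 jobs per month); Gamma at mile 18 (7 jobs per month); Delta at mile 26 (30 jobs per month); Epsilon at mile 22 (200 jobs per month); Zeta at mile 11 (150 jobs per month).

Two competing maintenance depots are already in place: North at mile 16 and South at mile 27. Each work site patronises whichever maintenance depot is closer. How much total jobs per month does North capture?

The indifferent point is the midpoint (16+27)/2 = 21.5; work sites left of it (closer to North at 16) go to North, those right go to South.
  Zeta at 11 (w=150) → North
  Alpha at 12 (w=30) → North
  Gamma at 18 (w=7) → North
  Epsilon at 22 (w=200) → South
  Delta at 26 (w=30) → South
  Beta at 27 (w=4) → South
North captures 187; South captures 234.

187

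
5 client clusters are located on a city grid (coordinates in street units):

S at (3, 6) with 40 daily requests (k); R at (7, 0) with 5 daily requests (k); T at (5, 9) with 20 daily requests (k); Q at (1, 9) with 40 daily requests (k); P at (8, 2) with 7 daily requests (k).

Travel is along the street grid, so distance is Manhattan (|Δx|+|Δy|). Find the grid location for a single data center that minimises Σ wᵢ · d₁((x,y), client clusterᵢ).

(3, 9)

Manhattan distance separates: Σwᵢ(|x−xᵢ|+|y−yᵢ|) = Σwᵢ|x−xᵢ| + Σwᵢ|y−yᵢ|, so x and y are optimised independently as 1-D weighted medians.
Total weight W = 112; half = 56.
x-coordinate, sorted with cumulative weight:
  x=1 (Q, w=40) cum 40
  x=3 (S, w=40) cum 80  ← median
  x=5 (T, w=20) cum 100
  x=7 (R, w=5) cum 105
  x=8 (P, w=7) cum 112
⇒ x* = 3
y-coordinate, sorted with cumulative weight:
  y=0 (R, w=5) cum 5
  y=2 (P, w=7) cum 12
  y=6 (S, w=40) cum 52
  y=9 (T, w=20) cum 72  ← median
  y=9 (Q, w=40) cum 112
⇒ y* = 9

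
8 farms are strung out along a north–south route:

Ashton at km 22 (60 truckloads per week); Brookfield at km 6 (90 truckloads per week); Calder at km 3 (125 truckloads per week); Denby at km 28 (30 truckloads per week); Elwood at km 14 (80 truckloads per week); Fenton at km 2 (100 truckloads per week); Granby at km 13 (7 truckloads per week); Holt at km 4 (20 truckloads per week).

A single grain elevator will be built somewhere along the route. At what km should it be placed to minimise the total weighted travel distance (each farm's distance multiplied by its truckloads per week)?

For a sum of weighted absolute distances on a line, the optimum is the weighted median (not the mean). Total weight W = 512; half-weight = 256.
Sort by position and accumulate weight:
  km 2 (Fenton, w=100) → cum 100
  km 3 (Calder, w=125) → cum 225
  km 4 (Holt, w=20) → cum 245
  km 6 (Brookfield, w=90) → cum 335  ≥ 256 → median here
  km 13 (Granby, w=7) → cum 342
  km 14 (Elwood, w=80) → cum 422
  km 22 (Ashton, w=60) → cum 482
  km 28 (Denby, w=30) → cum 512
Optimal location: km 6.

x = 6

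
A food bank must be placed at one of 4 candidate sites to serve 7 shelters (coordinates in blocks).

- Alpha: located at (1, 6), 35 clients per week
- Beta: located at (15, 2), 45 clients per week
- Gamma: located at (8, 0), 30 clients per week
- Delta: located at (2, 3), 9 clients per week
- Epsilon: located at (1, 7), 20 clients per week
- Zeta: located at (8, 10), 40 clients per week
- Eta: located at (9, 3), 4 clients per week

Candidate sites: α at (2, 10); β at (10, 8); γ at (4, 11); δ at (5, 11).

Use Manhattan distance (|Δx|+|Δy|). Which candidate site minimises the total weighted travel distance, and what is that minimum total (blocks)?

β, total 1681 blocks

Total weighted distance at each candidate:
  α (2, 10): total = 2039
  β (10, 8): total = 1681
  γ (4, 11): total = 2112
  δ (5, 11): total = 2057
Minimum is at β with total 1681 blocks.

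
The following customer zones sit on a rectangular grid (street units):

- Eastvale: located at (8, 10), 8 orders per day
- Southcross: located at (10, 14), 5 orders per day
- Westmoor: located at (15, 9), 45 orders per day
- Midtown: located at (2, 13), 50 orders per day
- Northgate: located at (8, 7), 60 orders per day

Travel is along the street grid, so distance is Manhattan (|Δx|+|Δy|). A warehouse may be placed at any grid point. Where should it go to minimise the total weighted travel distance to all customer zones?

(8, 9)

Manhattan distance separates: Σwᵢ(|x−xᵢ|+|y−yᵢ|) = Σwᵢ|x−xᵢ| + Σwᵢ|y−yᵢ|, so x and y are optimised independently as 1-D weighted medians.
Total weight W = 168; half = 84.
x-coordinate, sorted with cumulative weight:
  x=2 (Midtown, w=50) cum 50
  x=8 (Eastvale, w=8) cum 58
  x=8 (Northgate, w=60) cum 118  ← median
  x=10 (Southcross, w=5) cum 123
  x=15 (Westmoor, w=45) cum 168
⇒ x* = 8
y-coordinate, sorted with cumulative weight:
  y=7 (Northgate, w=60) cum 60
  y=9 (Westmoor, w=45) cum 105  ← median
  y=10 (Eastvale, w=8) cum 113
  y=13 (Midtown, w=50) cum 163
  y=14 (Southcross, w=5) cum 168
⇒ y* = 9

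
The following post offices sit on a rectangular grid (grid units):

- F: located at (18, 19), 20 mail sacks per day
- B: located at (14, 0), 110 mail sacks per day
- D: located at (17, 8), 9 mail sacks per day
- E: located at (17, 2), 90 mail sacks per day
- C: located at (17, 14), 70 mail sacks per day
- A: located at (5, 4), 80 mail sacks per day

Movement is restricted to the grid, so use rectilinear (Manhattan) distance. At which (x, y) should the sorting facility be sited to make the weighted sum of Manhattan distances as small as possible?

Manhattan distance separates: Σwᵢ(|x−xᵢ|+|y−yᵢ|) = Σwᵢ|x−xᵢ| + Σwᵢ|y−yᵢ|, so x and y are optimised independently as 1-D weighted medians.
Total weight W = 379; half = 189.5.
x-coordinate, sorted with cumulative weight:
  x=5 (A, w=80) cum 80
  x=14 (B, w=110) cum 190  ← median
  x=17 (D, w=9) cum 199
  x=17 (E, w=90) cum 289
  x=17 (C, w=70) cum 359
  x=18 (F, w=20) cum 379
⇒ x* = 14
y-coordinate, sorted with cumulative weight:
  y=0 (B, w=110) cum 110
  y=2 (E, w=90) cum 200  ← median
  y=4 (A, w=80) cum 280
  y=8 (D, w=9) cum 289
  y=14 (C, w=70) cum 359
  y=19 (F, w=20) cum 379
⇒ y* = 2

(14, 2)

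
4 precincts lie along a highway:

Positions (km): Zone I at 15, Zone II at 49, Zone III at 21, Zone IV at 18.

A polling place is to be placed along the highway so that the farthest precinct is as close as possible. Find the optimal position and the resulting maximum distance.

The 1-center on a line is the midpoint of the two extreme points: leftmost at 15, rightmost at 49.
Optimal location = (15 + 49)/2 = 32; maximum distance = (49 − 15)/2 = 17.

location 32, max distance 17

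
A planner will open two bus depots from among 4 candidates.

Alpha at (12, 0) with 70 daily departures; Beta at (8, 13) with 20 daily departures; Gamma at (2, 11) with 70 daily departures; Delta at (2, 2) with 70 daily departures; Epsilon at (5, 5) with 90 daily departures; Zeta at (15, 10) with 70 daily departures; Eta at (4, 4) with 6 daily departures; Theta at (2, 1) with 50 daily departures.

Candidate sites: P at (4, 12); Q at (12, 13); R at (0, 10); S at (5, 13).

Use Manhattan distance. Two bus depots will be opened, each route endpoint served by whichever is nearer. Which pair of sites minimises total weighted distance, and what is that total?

Evaluate every pair (each demand assigned to the nearer of the two):
  {Q, R}: total = 3830
  {P, Q}: total = 3878
  {Q, S}: total = 4250
  {R, S}: total = 4610
  {P, R}: total = 4638
  {P, S}: total = 4838
Best pair: {Q, R} with total 3830.

{Q, R}, total 3830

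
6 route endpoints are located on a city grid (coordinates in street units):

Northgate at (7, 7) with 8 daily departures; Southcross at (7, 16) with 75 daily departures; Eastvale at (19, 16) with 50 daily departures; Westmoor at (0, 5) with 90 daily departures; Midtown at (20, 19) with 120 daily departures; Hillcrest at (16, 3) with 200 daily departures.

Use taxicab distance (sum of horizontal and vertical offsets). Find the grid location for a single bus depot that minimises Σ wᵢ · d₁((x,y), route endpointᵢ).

Manhattan distance separates: Σwᵢ(|x−xᵢ|+|y−yᵢ|) = Σwᵢ|x−xᵢ| + Σwᵢ|y−yᵢ|, so x and y are optimised independently as 1-D weighted medians.
Total weight W = 543; half = 271.5.
x-coordinate, sorted with cumulative weight:
  x=0 (Westmoor, w=90) cum 90
  x=7 (Northgate, w=8) cum 98
  x=7 (Southcross, w=75) cum 173
  x=16 (Hillcrest, w=200) cum 373  ← median
  x=19 (Eastvale, w=50) cum 423
  x=20 (Midtown, w=120) cum 543
⇒ x* = 16
y-coordinate, sorted with cumulative weight:
  y=3 (Hillcrest, w=200) cum 200
  y=5 (Westmoor, w=90) cum 290  ← median
  y=7 (Northgate, w=8) cum 298
  y=16 (Southcross, w=75) cum 373
  y=16 (Eastvale, w=50) cum 423
  y=19 (Midtown, w=120) cum 543
⇒ y* = 5

(16, 5)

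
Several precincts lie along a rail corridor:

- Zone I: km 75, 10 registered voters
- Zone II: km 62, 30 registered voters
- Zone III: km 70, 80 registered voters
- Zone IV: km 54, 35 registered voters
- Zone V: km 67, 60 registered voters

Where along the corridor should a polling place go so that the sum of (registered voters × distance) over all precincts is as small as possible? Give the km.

For a sum of weighted absolute distances on a line, the optimum is the weighted median (not the mean). Total weight W = 215; half-weight = 107.5.
Sort by position and accumulate weight:
  km 54 (Zone IV, w=35) → cum 35
  km 62 (Zone II, w=30) → cum 65
  km 67 (Zone V, w=60) → cum 125  ≥ 107.5 → median here
  km 70 (Zone III, w=80) → cum 205
  km 75 (Zone I, w=10) → cum 215
Optimal location: km 67.

x = 67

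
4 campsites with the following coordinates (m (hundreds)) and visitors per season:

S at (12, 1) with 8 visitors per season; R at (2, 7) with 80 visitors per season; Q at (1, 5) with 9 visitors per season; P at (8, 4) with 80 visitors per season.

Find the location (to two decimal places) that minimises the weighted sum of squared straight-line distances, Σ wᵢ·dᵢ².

(5.11, 5.27)

The minimiser of Σwᵢ‖p−pᵢ‖² is the weighted centroid p* = (Σwᵢpᵢ)/(Σwᵢ).
Σwᵢ = 177.
Σwᵢxᵢ = 8·12 + 80·2 + 9·1 + 80·8 = 905.
Σwᵢyᵢ = 8·1 + 80·7 + 9·5 + 80·4 = 933.
x* = 905/177 = 5.11, y* = 933/177 = 5.27.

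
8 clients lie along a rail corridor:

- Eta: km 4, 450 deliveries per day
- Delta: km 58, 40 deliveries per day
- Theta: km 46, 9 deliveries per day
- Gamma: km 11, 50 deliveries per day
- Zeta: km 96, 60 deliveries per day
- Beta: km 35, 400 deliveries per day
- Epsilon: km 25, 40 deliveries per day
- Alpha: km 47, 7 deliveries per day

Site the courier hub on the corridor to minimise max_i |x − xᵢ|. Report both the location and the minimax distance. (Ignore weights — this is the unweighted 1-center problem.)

The 1-center on a line is the midpoint of the two extreme points: leftmost at 4, rightmost at 96.
Optimal location = (4 + 96)/2 = 50; maximum distance = (96 − 4)/2 = 46.

location 50, max distance 46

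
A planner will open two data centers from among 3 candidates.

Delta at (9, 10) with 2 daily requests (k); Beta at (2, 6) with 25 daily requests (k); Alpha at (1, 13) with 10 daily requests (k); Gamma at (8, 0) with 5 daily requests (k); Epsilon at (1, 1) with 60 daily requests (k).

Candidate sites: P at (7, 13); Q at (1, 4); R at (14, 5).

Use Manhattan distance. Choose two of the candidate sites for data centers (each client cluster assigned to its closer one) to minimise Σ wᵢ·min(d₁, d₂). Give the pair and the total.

{P, Q}, total 380

Evaluate every pair (each demand assigned to the nearer of the two):
  {P, Q}: total = 380
  {Q, R}: total = 420
  {P, R}: total = 1445
Best pair: {P, Q} with total 380.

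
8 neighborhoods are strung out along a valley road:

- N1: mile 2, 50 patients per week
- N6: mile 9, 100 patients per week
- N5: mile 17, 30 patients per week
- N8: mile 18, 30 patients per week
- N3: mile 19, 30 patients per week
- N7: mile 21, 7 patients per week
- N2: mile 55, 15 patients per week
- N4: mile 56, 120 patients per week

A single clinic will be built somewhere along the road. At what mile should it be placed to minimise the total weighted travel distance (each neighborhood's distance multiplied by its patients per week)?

For a sum of weighted absolute distances on a line, the optimum is the weighted median (not the mean). Total weight W = 382; half-weight = 191.
Sort by position and accumulate weight:
  mile 2 (N1, w=50) → cum 50
  mile 9 (N6, w=100) → cum 150
  mile 17 (N5, w=30) → cum 180
  mile 18 (N8, w=30) → cum 210  ≥ 191 → median here
  mile 19 (N3, w=30) → cum 240
  mile 21 (N7, w=7) → cum 247
  mile 55 (N2, w=15) → cum 262
  mile 56 (N4, w=120) → cum 382
Optimal location: mile 18.

x = 18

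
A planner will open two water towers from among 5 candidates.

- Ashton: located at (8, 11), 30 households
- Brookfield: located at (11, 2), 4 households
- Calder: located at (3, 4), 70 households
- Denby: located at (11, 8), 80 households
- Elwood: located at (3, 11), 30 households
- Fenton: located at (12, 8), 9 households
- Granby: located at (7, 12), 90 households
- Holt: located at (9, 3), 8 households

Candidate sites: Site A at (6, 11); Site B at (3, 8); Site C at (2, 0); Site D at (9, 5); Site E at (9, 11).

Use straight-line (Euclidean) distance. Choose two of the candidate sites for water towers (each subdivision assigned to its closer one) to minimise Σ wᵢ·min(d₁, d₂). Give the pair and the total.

Evaluate every pair (each demand assigned to the nearer of the two):
  {Site B, Site E}: total = 1027.2
  {Site A, Site D}: total = 1060.1
  {Site C, Site E}: total = 1124.3
  {Site A, Site B}: total = 1186.6
  {Site A, Site C}: total = 1190.6
  {Site D, Site E}: total = 1194.1
  {Site A, Site E}: total = 1207.9
  {Site B, Site D}: total = 1411.1
  {Site C, Site D}: total = 1737.9
  {Site B, Site C}: total = 1872.8
Best pair: {Site B, Site E} with total 1027.2.

{Site B, Site E}, total 1027.2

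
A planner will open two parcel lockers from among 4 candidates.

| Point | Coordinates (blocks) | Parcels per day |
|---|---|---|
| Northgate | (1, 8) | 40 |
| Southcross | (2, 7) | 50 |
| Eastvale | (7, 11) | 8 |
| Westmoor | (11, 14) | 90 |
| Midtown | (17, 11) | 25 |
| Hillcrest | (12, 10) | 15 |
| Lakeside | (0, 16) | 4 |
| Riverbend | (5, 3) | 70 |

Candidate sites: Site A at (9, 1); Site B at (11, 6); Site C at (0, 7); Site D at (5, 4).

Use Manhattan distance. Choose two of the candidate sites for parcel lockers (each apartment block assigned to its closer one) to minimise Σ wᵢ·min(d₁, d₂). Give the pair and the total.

{Site B, Site D}, total 1900

Evaluate every pair (each demand assigned to the nearer of the two):
  {Site B, Site D}: total = 1900
  {Site B, Site C}: total = 1988
  {Site C, Site D}: total = 2468
  {Site A, Site B}: total = 2626
  {Site A, Site C}: total = 2704
  {Site A, Site D}: total = 2810
Best pair: {Site B, Site D} with total 1900.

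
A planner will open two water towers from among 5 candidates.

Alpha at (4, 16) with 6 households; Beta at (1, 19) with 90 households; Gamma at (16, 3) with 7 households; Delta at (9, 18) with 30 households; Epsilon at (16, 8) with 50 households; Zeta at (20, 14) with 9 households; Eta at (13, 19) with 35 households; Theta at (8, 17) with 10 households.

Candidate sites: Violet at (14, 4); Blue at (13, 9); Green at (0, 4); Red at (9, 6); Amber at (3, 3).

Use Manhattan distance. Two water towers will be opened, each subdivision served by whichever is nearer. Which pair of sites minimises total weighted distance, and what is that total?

Evaluate every pair (each demand assigned to the nearer of the two):
  {Blue, Green}: total = 2777
  {Blue, Amber}: total = 2945
  {Blue, Red}: total = 3181
  {Violet, Blue}: total = 3275
  {Green, Red}: total = 3296
  {Violet, Green}: total = 3321
  {Red, Amber}: total = 3470
  {Violet, Red}: total = 3485
  {Violet, Amber}: total = 3489
  {Green, Amber}: total = 4497
Best pair: {Blue, Green} with total 2777.

{Blue, Green}, total 2777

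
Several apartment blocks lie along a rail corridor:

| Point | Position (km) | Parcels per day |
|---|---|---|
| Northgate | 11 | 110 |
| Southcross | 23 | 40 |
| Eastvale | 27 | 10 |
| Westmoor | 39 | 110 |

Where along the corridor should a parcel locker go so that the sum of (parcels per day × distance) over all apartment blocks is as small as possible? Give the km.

For a sum of weighted absolute distances on a line, the optimum is the weighted median (not the mean). Total weight W = 270; half-weight = 135.
Sort by position and accumulate weight:
  km 11 (Northgate, w=110) → cum 110
  km 23 (Southcross, w=40) → cum 150  ≥ 135 → median here
  km 27 (Eastvale, w=10) → cum 160
  km 39 (Westmoor, w=110) → cum 270
Optimal location: km 23.

x = 23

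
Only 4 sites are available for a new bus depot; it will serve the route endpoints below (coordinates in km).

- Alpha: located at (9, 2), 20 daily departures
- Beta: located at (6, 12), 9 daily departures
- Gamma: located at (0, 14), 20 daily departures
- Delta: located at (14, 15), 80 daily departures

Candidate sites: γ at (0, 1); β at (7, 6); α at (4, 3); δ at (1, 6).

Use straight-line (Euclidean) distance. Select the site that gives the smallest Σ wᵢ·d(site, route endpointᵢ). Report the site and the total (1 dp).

Total weighted distance at each candidate:
  γ (0, 1): total = 2137.8
  β (7, 6): total = 1268.9
  α (4, 3): total = 1668.7
  δ (1, 6): total = 1675.3
Minimum is at β with total 1268.9 km.

β, total 1268.9 km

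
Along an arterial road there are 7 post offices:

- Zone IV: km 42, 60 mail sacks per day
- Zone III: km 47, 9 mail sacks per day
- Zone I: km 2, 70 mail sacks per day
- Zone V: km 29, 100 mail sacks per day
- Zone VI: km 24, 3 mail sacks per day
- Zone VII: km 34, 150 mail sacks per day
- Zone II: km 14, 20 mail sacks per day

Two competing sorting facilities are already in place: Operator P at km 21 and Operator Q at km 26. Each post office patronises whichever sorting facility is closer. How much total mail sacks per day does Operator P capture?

90

The indifferent point is the midpoint (21+26)/2 = 23.5; post offices left of it (closer to Operator P at 21) go to Operator P, those right go to Operator Q.
  Zone I at 2 (w=70) → Operator P
  Zone II at 14 (w=20) → Operator P
  Zone VI at 24 (w=3) → Operator Q
  Zone V at 29 (w=100) → Operator Q
  Zone VII at 34 (w=150) → Operator Q
  Zone IV at 42 (w=60) → Operator Q
  Zone III at 47 (w=9) → Operator Q
Operator P captures 90; Operator Q captures 322.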